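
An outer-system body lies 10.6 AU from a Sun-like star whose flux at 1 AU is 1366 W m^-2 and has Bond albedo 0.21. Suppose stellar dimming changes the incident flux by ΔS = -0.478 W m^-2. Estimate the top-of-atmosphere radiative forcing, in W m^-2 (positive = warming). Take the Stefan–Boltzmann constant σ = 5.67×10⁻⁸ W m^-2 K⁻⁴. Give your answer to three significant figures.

Flux at the orbit: S = 1366/(10.6)² = 12.16 W m^-2.
Only a fraction (1−α) is absorbed and it's spread over 4πR², so ΔF = (1−α)ΔS/4 = -0.09441 W m^-2.

-0.0944 W m^-2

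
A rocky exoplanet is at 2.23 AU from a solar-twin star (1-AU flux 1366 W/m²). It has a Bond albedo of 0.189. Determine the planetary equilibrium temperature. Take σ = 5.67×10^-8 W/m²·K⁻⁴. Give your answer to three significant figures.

177 K

Irradiance scales as 1/d², so S = 1366 W/m² × (1/2.23)² = 274.7 W/m².
Averaging over the sphere, the absorbed flux is S(1−α)/4 = 55.69 W/m².
In equilibrium σT⁴ equals this, so T = 177.0 K.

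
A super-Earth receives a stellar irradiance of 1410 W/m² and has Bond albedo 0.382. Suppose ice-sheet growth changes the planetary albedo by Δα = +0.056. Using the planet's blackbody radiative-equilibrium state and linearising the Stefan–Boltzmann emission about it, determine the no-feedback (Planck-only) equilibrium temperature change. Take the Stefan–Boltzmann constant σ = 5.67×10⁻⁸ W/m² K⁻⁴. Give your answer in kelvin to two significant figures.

-5.6 K

The baseline emission temperature is T_e = 249.0 K.
ΔF = −(S/4)Δα = −(1410/4)×(+0.056) = -19.74 W/m².
The Planck feedback parameter is 4σT_e³ = 3.500 W/m²/K.
So ΔT₀ = -19.74/3.500 = -5.64 K.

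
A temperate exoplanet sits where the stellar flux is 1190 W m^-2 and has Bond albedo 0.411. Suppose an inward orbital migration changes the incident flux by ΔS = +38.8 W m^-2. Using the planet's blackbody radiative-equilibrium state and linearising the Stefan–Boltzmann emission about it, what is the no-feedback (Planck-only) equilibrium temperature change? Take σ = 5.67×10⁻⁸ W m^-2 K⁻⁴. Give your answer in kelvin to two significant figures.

Reference equilibrium: T_e = [S(1−α)/(4σ)]^(1/4) = 235.8 K.
ΔF = Δ[S(1−α)]/4 = (1−0.411)·+38.8/4 = 5.713 W m^-2.
Linearising σT⁴ gives d(σT⁴)/dT = 4σT_e³ = 2.973 W m^-2 per K.
ΔT₀ = ΔF/λ_P = 5.713/2.973 = 1.92 K.

1.9 K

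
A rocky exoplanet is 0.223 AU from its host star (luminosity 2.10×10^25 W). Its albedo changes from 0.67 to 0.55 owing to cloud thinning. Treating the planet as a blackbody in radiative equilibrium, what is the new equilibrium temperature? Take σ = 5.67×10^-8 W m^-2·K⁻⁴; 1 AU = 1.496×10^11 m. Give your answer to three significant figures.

234 K

Orbital distance: d = 0.223 AU = 3.336×10^10 m.
S = L/(4πd²) = 1502 W m^-2.
T₂ = [S(1−α₂)/(4σ)]^(1/4) = [1502·0.45/(4σ)]^(1/4) = 233.6 K.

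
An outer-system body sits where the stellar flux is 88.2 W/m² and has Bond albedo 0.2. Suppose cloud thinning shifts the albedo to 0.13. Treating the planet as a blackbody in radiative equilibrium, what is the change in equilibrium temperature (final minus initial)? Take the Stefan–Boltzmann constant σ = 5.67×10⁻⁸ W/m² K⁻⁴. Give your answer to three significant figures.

Before: T₁ = [88.20·0.8/(4σ)]^(1/4) = 132.8 K.
With α = 0.13, T₂ = 135.6 K.
Change: 135.6 − 132.8 = 2.814 K.

2.81 K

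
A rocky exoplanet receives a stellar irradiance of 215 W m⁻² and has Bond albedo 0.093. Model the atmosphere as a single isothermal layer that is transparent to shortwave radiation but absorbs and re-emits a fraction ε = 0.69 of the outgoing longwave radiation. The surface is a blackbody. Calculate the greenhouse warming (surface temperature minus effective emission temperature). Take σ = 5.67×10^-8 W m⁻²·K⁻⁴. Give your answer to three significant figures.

19.1 kelvin

The planet radiates to space at T_e = [S(1−α)/(4σ)]^(1/4) = 171.2 K.
The surface balance (absorbed SW + ε·downward IR = σT_s⁴) with T_a⁴ = T_s⁴/2 reduces to T_s = T_e·[2/(2−ε)]^¼ = 190.3 K.
Greenhouse warming: T_s − T_e = 19.11 K.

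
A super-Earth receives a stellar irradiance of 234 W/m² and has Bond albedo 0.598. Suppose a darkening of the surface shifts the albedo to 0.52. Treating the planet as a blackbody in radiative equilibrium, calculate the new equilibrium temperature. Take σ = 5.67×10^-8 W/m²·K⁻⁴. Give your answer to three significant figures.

New equilibrium: T₂ = [(1−0.52)·234.0/(4σ)]^(1/4) = 149.2 K.

149 K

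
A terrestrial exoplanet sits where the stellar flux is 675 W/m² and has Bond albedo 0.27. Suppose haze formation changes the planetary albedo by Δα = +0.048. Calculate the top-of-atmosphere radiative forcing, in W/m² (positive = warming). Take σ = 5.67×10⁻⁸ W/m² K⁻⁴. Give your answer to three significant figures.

-8.10 W/m²

The change in absorbed flux is Δ[S(1−α)/4] = −SΔα/4 = -8.100 W/m².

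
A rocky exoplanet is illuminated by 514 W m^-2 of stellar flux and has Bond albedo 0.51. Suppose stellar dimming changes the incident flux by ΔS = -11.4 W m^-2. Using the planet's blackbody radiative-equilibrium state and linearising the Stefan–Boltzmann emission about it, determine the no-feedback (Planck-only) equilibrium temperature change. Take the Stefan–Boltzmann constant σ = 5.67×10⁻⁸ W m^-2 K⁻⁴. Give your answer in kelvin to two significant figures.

Unperturbed T_e = [514.0·(1−0.51)/(4σ)]^¼ = 182.5 K.
TOA radiative forcing: ΔF = (1−α)ΔS/4 = 0.49·(-11.4)/4 = -1.397 W m^-2.
Planck response: λ_P = 4σT_e³ = 4·5.67×10⁻⁸·(182.5)³ = 1.380 W m^-2/K.
ΔT₀ = ΔF/λ_P = -1.397/1.380 = -1.01 K.

-1.0 kelvin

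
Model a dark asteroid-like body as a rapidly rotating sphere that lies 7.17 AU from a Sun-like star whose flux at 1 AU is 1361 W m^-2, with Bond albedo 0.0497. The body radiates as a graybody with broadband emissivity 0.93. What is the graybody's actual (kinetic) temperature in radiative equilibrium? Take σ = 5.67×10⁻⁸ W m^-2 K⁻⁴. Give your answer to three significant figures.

105 K

Flux at the orbit: S = 1361/(7.17)² = 26.47 W m^-2.
Averaging over the sphere, the absorbed flux is S(1−α)/4 = 6.290 W m^-2.
Radiative balance εσT⁴ = 6.290 gives T = [6.290/(0.93·σ)]^(1/4) = 104.5 K.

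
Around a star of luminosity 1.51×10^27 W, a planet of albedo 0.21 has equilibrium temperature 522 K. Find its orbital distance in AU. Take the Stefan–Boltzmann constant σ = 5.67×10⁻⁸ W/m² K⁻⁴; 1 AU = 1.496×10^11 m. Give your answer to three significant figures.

Energy balance gives S = 4σT⁴/(1−α) = 21320 W/m².
S = L/(4πd²) → d = √(L/4πS) = √(1.51×10^27/(4π·21320)) = 7.508×10^10 m = 0.5019 AU.

0.502 AU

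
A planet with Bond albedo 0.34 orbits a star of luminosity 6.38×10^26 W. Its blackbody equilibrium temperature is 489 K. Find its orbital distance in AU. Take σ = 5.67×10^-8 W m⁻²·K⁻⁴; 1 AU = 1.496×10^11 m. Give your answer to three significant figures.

Required flux: S = 4σT⁴/(1−α) = 19650 W m⁻².
Then d = [L/(4πS)]^(1/2) = 5.083×10^10 m, i.e. 0.3398 AU.

0.340 AU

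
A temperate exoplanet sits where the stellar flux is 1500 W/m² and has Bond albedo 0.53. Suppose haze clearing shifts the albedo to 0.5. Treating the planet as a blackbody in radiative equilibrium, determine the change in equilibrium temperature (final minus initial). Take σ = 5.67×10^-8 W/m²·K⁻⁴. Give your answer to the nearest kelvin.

With α = 0.53, T₁ = 236.1 K.
After:  T₂ = [1500·0.5/(4σ)]^(1/4) = 239.8 K.
ΔT = T₂ − T₁ = 3.681 K.

4 K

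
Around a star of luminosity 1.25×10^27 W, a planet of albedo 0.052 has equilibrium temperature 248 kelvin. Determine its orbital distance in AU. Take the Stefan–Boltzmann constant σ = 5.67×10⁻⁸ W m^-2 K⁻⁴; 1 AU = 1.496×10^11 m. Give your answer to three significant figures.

2.22 AU

Required flux: S = 4σT⁴/(1−α) = 905.0 W m^-2.
Then d = [L/(4πS)]^(1/2) = 3.315×10^11 m, i.e. 2.216 AU.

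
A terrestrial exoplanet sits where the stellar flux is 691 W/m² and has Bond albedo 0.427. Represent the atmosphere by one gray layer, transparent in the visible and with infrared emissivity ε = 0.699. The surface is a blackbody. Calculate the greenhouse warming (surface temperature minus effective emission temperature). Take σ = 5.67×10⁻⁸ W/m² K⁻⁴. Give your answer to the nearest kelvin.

The planet radiates to space at T_e = [S(1−α)/(4σ)]^(1/4) = 204.4 K.
Surface balance with a leaky layer gives σT_s⁴ = σT_e⁴·2/(2−ε), so T_s = T_e·[2/(2−0.699)]^(1/4) = 227.6 K.
Greenhouse warming: T_s − T_e = 23.20 K.

23 kelvin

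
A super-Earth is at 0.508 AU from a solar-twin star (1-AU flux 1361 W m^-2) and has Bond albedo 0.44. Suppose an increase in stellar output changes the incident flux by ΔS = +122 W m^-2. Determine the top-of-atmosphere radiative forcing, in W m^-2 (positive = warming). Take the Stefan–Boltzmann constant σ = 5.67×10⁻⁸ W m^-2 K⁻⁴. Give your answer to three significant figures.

Flux at the orbit: S = 1361/(0.508)² = 5274 W m^-2.
ΔF = Δ[S(1−α)]/4 = (1−0.44)·+122/4 = 17.08 W m^-2.

17.1 W m^-2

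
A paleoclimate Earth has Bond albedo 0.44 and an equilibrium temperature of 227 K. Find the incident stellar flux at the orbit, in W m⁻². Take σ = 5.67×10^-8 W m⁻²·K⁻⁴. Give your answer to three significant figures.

1080 W m⁻²

From S(1−α)/4 = σT⁴: S = 4σT⁴/(1−α).
The emitted flux is σT⁴ = 150.6 W m⁻².
S = 4·150.6/0.56 = 1075 W m⁻².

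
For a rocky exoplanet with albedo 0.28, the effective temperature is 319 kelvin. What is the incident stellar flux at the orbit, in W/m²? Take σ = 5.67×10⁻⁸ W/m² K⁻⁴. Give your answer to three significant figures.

3260 W/m²

From S(1−α)/4 = σT⁴: S = 4σT⁴/(1−α).
The emitted flux is σT⁴ = 587.1 W/m².
So S = 4×587.1/(1−0.28) = 3262 W/m².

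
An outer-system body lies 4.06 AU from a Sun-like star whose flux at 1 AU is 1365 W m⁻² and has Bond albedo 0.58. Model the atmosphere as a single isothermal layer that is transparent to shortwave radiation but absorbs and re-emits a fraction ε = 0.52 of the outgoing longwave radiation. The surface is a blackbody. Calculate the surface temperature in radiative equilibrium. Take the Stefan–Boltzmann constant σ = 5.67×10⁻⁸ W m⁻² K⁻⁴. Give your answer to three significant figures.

120 kelvin

By the inverse-square law, S = 1365/4.06² = 82.81 W m⁻².
The planet radiates to space at T_e = [S(1−α)/(4σ)]^(1/4) = 111.3 K.
The surface balance (absorbed SW + ε·downward IR = σT_s⁴) with T_a⁴ = T_s⁴/2 reduces to T_s = T_e·[2/(2−ε)]^¼ = 120.0 K.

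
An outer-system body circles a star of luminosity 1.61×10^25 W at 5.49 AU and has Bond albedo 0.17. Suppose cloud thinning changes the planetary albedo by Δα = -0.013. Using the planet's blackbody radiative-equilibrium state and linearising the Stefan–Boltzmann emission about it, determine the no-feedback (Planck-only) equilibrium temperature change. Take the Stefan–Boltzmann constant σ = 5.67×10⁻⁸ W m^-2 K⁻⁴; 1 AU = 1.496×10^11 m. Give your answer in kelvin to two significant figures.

Orbital distance: d = 5.49 AU = 8.213×10^11 m.
Spreading L over a sphere of radius d: S = 1.61×10^25/(4π·8.21×10^11²) = 1.899 W m^-2.
The baseline emission temperature is T_e = 51.35 K.
ΔF = −(S/4)Δα = −(1.899/4)×(-0.013) = 0.006173 W m^-2.
The Planck feedback parameter is 4σT_e³ = 0.03070 W m^-2/K.
Hence the no-feedback warming is ΔF/(4σT_e³) = 0.201 K.

0.20 kelvin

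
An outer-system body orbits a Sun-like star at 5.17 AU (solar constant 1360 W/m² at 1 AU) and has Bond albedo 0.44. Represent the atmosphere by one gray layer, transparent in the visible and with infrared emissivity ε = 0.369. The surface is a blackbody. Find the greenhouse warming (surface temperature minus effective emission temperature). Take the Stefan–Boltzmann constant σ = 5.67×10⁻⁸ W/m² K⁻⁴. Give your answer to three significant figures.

5.54 kelvin

Irradiance scales as 1/d², so S = 1360 W/m² × (1/5.17)² = 50.88 W/m².
At the top of the atmosphere, σT_e⁴ = S(1−α)/4 = 7.123 W/m², giving T_e = 105.9 K.
The surface balance (absorbed SW + ε·downward IR = σT_s⁴) with T_a⁴ = T_s⁴/2 reduces to T_s = T_e·[2/(2−ε)]^¼ = 111.4 K.
The atmosphere warms the surface by 5.538 K.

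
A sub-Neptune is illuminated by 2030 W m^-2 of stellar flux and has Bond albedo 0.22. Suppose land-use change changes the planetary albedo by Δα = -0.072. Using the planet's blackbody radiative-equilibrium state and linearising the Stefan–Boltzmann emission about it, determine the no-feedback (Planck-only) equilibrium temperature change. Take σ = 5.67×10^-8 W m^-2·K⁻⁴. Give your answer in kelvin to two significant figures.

6.7 K

Reference equilibrium: T_e = [S(1−α)/(4σ)]^(1/4) = 289.1 K.
TOA radiative forcing: ΔF = −S·Δα/4 = −2030·(-0.072)/4 = 36.54 W m^-2.
The Planck feedback parameter is 4σT_e³ = 5.478 W m^-2/K.
ΔT₀ = ΔF/λ_P = 36.54/5.478 = 6.67 K.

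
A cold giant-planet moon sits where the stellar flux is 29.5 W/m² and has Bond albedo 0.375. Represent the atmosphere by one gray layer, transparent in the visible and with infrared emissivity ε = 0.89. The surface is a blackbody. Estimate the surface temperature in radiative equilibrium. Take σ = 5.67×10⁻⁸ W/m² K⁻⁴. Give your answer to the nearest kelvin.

The planet radiates to space at T_e = [S(1−α)/(4σ)]^(1/4) = 94.95 K.
The surface balance (absorbed SW + ε·downward IR = σT_s⁴) with T_a⁴ = T_s⁴/2 reduces to T_s = T_e·[2/(2−ε)]^¼ = 110.0 K.

110 kelvin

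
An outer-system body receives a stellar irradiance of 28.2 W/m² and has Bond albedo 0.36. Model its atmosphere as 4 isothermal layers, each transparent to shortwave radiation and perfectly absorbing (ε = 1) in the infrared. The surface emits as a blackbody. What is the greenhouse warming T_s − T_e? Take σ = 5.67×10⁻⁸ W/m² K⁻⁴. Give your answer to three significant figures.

46.8 K

Top-of-atmosphere balance: σT_e⁴ = S(1−α)/4 = 4.512 W/m² → T_e = 94.45 K.
Surface: T_s = (5)^¼·T_e = 141.2 K.
So the greenhouse effect raises the surface by 141.2 − 94.45 = 46.79 K.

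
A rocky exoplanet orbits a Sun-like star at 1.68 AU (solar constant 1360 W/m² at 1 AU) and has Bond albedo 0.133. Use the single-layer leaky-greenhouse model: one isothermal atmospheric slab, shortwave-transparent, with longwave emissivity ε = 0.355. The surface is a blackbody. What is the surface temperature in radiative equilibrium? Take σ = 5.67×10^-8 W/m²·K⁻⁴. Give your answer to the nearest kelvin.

Irradiance scales as 1/d², so S = 1360 W/m² × (1/1.68)² = 481.9 W/m².
The planet radiates to space at T_e = [S(1−α)/(4σ)]^(1/4) = 207.2 K.
Surface balance with a leaky layer gives σT_s⁴ = σT_e⁴·2/(2−ε), so T_s = T_e·[2/(2−0.355)]^(1/4) = 217.5 K.

218 K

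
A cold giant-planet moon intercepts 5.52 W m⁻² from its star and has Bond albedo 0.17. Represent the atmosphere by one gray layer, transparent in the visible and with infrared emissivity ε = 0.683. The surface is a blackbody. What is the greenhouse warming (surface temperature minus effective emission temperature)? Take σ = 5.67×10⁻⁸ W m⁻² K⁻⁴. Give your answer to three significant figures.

7.38 K

At the top of the atmosphere, σT_e⁴ = S(1−α)/4 = 1.145 W m⁻², giving T_e = 67.04 K.
For a single slab of emissivity ε, T_s⁴ = 2T_e⁴/(2−ε); thus T_s = 67.04·(1.519)^(1/4) = 74.42 K.
T_s − T_e = 74.42 − 67.04 = 7.381 K.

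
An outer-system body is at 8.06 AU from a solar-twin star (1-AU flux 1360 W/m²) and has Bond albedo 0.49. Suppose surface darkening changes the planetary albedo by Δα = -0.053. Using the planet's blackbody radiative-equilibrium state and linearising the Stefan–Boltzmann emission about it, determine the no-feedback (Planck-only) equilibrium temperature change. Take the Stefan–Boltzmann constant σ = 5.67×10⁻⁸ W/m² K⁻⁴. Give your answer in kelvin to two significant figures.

By the inverse-square law, S = 1360/8.06² = 20.93 W/m².
Unperturbed T_e = [20.93·(1−0.49)/(4σ)]^¼ = 82.83 K.
The change in absorbed flux is Δ[S(1−α)/4] = −SΔα/4 = 0.2774 W/m².
The Planck feedback parameter is 4σT_e³ = 0.1289 W/m²/K.
So ΔT₀ = 0.2774/0.1289 = 2.15 K.

2.2 K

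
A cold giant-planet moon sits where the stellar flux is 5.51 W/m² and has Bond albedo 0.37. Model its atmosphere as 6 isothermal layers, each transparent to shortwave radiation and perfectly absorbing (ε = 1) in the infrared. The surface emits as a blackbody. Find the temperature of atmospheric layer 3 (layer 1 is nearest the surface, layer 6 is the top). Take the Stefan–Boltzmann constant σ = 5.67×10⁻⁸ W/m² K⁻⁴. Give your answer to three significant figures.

OLR = S(1−α)/4 = 0.8678 W/m²; the top layer radiates at T_e = 62.55 K.
In the N-layer model, layer k (counted from the surface) has T_k = (N+1−k)^(1/4)·T_e.
T_3 = (4)^(1/4)·62.55 = 88.46 K.

88.5 kelvin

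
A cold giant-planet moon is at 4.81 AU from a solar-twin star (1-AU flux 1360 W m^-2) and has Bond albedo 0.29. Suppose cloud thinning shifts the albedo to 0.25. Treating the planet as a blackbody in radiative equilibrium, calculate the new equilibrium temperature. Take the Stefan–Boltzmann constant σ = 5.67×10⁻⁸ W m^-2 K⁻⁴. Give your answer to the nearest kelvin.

Flux at the orbit: S = 1360/(4.81)² = 58.78 W m^-2.
New equilibrium: T₂ = [(1−0.25)·58.78/(4σ)]^(1/4) = 118.1 K.

118 K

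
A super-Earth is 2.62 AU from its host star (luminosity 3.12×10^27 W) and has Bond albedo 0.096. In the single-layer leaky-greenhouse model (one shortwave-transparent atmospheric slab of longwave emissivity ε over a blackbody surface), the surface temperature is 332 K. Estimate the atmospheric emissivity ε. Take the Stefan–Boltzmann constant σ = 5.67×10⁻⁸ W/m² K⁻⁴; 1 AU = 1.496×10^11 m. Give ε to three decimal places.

0.940

d = 2.62 × 1.496×10^11 m = 3.920×10^11 m.
S = L/(4πd²) = 1616 W/m².
First, T_e = [1616·(1−0.096)/(4σ)]^(1/4) = 283.3 K.
T_s⁴ = T_e⁴·2/(2−ε) → ε = 2 − 2(T_e/T_s)⁴ = 2 − 2·(283.3/332)⁴ = 0.9396.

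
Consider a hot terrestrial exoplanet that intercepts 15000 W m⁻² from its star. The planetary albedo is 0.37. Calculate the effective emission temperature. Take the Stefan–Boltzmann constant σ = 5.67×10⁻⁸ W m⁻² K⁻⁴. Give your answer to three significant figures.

452 K

Averaging over the sphere, the absorbed flux is S(1−α)/4 = 2362 W m⁻².
In equilibrium σT⁴ equals this, so T = 451.8 K.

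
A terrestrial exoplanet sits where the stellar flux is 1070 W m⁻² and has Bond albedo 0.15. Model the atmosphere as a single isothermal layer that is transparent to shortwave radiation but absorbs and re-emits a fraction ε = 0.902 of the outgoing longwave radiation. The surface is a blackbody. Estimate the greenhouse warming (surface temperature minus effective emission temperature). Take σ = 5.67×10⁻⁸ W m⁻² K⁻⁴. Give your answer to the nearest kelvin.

41 kelvin

The planet radiates to space at T_e = [S(1−α)/(4σ)]^(1/4) = 251.6 K.
The surface balance (absorbed SW + ε·downward IR = σT_s⁴) with T_a⁴ = T_s⁴/2 reduces to T_s = T_e·[2/(2−ε)]^¼ = 292.3 K.
The atmosphere warms the surface by 40.70 K.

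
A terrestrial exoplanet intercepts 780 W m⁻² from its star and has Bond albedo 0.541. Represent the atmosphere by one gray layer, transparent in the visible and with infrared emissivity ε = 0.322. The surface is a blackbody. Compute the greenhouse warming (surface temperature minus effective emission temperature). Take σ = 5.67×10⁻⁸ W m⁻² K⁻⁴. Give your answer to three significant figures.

8.94 K

At the top of the atmosphere, σT_e⁴ = S(1−α)/4 = 89.50 W m⁻², giving T_e = 199.3 K.
For a single slab of emissivity ε, T_s⁴ = 2T_e⁴/(2−ε); thus T_s = 199.3·(1.192)^(1/4) = 208.3 K.
T_s − T_e = 208.3 − 199.3 = 8.942 K.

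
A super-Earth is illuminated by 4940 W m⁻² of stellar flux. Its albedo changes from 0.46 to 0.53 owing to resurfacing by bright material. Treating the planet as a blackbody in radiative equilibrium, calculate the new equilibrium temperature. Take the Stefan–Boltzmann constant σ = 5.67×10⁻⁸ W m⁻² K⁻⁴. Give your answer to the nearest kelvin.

New equilibrium: T₂ = [(1−0.53)·4940/(4σ)]^(1/4) = 318.1 K.

318 kelvin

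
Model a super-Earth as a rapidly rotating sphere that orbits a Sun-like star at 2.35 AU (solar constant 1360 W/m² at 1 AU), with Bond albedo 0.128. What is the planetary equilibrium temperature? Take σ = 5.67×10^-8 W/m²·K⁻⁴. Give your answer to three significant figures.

175 K

Flux at the orbit: S = 1360/(2.35)² = 246.3 W/m².
The planet absorbs (1−α)S over its disc πR² and re-emits over 4πR², so the mean absorbed flux is (1−0.128)·246.3/4 = 53.69 W/m².
Set σT⁴ = 53.69 → T = (53.69/σ)^(1/4) = 175.4 K.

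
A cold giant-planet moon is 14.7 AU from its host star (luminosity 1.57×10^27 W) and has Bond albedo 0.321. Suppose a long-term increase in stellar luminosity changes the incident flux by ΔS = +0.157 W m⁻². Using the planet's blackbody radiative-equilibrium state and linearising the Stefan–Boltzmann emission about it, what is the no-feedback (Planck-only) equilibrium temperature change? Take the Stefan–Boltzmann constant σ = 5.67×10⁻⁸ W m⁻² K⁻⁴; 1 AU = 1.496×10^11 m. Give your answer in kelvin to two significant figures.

0.14 kelvin

Orbital distance: d = 14.7 AU = 2.199×10^12 m.
Spreading L over a sphere of radius d: S = 1.57×10^27/(4π·2.20×10^12²) = 25.83 W m⁻².
Unperturbed T_e = [25.83·(1−0.321)/(4σ)]^¼ = 93.78 K.
Only a fraction (1−α) is absorbed and it's spread over 4πR², so ΔF = (1−α)ΔS/4 = 0.02665 W m⁻².
Planck response: λ_P = 4σT_e³ = 4·5.67×10⁻⁸·(93.78)³ = 0.1870 W m⁻²/K.
So ΔT₀ = 0.02665/0.1870 = 0.142 K.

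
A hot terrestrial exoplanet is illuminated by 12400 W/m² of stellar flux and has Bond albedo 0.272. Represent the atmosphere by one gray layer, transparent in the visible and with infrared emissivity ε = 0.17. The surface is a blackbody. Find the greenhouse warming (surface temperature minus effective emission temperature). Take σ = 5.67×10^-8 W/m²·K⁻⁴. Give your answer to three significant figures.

10.0 K

At the top of the atmosphere, σT_e⁴ = S(1−α)/4 = 2257 W/m², giving T_e = 446.7 K.
Surface balance with a leaky layer gives σT_s⁴ = σT_e⁴·2/(2−ε), so T_s = T_e·[2/(2−0.17)]^(1/4) = 456.7 K.
Greenhouse warming: T_s − T_e = 10.03 K.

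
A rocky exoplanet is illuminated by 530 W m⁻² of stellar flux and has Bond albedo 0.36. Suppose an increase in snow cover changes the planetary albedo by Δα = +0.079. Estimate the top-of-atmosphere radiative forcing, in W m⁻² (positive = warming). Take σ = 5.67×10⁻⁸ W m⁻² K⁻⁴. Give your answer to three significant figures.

The change in absorbed flux is Δ[S(1−α)/4] = −SΔα/4 = -10.47 W m⁻².

-10.5 W m⁻²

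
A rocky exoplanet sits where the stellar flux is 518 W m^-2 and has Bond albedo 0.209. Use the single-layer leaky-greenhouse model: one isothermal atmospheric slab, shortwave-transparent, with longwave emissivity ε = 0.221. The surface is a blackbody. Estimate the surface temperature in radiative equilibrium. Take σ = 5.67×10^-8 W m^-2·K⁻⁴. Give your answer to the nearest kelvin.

At the top of the atmosphere, σT_e⁴ = S(1−α)/4 = 102.4 W m^-2, giving T_e = 206.2 K.
For a single slab of emissivity ε, T_s⁴ = 2T_e⁴/(2−ε); thus T_s = 206.2·(1.124)^(1/4) = 212.3 K.

212 K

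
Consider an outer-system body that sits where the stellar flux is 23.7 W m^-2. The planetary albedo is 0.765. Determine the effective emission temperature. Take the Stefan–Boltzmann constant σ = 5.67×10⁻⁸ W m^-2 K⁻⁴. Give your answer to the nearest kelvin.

Absorbed flux (global mean): S(1−α)/4 = 23.70·0.235/4 = 1.392 W m^-2.
Set σT⁴ = 1.392 → T = (1.392/σ)^(1/4) = 70.40 K.

70 kelvin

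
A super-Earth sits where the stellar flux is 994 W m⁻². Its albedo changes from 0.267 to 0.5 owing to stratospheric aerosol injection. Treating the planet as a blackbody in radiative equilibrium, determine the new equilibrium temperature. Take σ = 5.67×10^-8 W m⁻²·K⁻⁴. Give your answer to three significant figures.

With the new albedo, S(1−α₂)/4 = 124.2 W m⁻², so T₂ = 216.4 K.

216 kelvin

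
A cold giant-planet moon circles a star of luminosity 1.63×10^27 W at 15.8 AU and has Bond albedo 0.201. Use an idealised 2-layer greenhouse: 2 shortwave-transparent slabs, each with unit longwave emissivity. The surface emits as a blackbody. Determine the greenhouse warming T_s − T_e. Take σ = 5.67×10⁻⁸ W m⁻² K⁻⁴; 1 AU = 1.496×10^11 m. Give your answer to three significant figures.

30.1 K

d = 15.8 × 1.496×10^11 m = 2.364×10^12 m.
Flux at the orbit: S = L/(4πd²) = 1.63×10^27/(4π·(2.36×10^12)²) = 23.22 W m⁻².
The effective emission temperature is T_e = [S(1−α)/(4σ)]^¼ = 95.10 K.
T_s = (N+1)^(1/4)·T_e = 125.2 K.
Warming: T_s − T_e = 30.06 K.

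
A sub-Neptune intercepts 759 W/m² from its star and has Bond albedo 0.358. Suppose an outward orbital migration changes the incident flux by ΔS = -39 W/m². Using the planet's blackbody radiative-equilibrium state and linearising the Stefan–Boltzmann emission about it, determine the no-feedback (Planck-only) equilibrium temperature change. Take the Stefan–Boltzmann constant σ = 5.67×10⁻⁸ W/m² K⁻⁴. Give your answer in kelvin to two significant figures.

-2.8 K

Unperturbed T_e = [759.0·(1−0.358)/(4σ)]^¼ = 215.3 K.
Only a fraction (1−α) is absorbed and it's spread over 4πR², so ΔF = (1−α)ΔS/4 = -6.260 W/m².
The Planck feedback parameter is 4σT_e³ = 2.263 W/m²/K.
ΔT₀ = ΔF/λ_P = -6.260/2.263 = -2.77 K.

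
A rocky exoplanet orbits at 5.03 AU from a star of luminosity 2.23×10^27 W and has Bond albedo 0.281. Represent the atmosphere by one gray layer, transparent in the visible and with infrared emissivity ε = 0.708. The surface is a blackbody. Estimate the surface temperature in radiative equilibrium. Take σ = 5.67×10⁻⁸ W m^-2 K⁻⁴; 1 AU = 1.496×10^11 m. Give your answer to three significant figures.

d = 5.03 × 1.496×10^11 m = 7.525×10^11 m.
Flux at the orbit: S = L/(4πd²) = 2.23×10^27/(4π·(7.52×10^11)²) = 313.4 W m^-2.
The planet radiates to space at T_e = [S(1−α)/(4σ)]^(1/4) = 177.5 K.
Surface balance with a leaky layer gives σT_s⁴ = σT_e⁴·2/(2−ε), so T_s = T_e·[2/(2−0.708)]^(1/4) = 198.0 K.

198 kelvin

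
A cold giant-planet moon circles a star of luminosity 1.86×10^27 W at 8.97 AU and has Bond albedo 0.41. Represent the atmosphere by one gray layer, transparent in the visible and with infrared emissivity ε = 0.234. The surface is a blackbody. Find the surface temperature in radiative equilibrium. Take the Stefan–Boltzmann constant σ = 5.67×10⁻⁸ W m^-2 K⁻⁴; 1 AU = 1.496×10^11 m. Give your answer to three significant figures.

d = 8.97 × 1.496×10^11 m = 1.342×10^12 m.
Spreading L over a sphere of radius d: S = 1.86×10^27/(4π·1.34×10^12²) = 82.20 W m^-2.
The planet radiates to space at T_e = [S(1−α)/(4σ)]^(1/4) = 120.9 K.
For a single slab of emissivity ε, T_s⁴ = 2T_e⁴/(2−ε); thus T_s = 120.9·(1.133)^(1/4) = 124.7 K.

125 kelvin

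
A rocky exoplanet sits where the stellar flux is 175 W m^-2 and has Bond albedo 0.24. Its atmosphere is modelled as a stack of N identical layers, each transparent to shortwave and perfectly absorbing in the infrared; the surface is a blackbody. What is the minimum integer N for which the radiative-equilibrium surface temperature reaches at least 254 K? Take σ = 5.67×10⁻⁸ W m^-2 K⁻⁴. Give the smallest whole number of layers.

7

The effective emission temperature is T_e = [S(1−α)/(4σ)]^¼ = 155.6 K.
T_s = (N+1)^(1/4)·T_e ≥ 254 K requires N+1 ≥ (T_s/T_e)⁴ = (254/155.6)⁴ = 7.098.
So N ≥ 6.098; the smallest integer is N = 7.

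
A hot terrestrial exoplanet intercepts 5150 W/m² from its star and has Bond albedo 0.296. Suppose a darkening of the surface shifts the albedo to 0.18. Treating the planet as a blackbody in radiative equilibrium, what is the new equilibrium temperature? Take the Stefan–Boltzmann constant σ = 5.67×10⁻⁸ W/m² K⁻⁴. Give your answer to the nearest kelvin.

369 K

T₂ = [S(1−α₂)/(4σ)]^(1/4) = [5150·0.82/(4σ)]^(1/4) = 369.4 K.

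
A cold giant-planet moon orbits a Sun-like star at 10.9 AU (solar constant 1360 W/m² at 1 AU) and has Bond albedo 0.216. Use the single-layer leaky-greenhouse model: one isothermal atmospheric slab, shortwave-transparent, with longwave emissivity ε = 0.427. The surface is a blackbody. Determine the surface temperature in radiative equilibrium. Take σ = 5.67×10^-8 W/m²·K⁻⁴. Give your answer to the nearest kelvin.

Flux at the orbit: S = 1360/(10.9)² = 11.45 W/m².
The planet radiates to space at T_e = [S(1−α)/(4σ)]^(1/4) = 79.31 K.
Surface balance with a leaky layer gives σT_s⁴ = σT_e⁴·2/(2−ε), so T_s = T_e·[2/(2−0.427)]^(1/4) = 84.22 K.

84 kelvin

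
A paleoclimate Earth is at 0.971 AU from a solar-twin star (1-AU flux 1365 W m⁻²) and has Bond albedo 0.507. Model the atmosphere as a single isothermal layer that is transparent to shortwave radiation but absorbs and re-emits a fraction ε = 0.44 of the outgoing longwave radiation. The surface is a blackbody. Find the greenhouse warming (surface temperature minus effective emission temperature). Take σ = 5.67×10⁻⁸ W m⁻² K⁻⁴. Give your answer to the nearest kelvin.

15 kelvin

Flux at the orbit: S = 1365/(0.971)² = 1448 W m⁻².
Effective emission temperature (TOA balance): σT_e⁴ = S(1−α)/4 = 178.4 W m⁻² → T_e = 236.9 K.
For a single slab of emissivity ε, T_s⁴ = 2T_e⁴/(2−ε); thus T_s = 236.9·(1.282)^(1/4) = 252.0 K.
The atmosphere warms the surface by 15.18 K.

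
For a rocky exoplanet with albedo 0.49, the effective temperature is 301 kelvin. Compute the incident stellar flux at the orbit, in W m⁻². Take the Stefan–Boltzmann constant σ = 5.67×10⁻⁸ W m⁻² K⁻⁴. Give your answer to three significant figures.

From S(1−α)/4 = σT⁴: S = 4σT⁴/(1−α).
σT⁴ = 5.67×10⁻⁸·(301)⁴ = 465.4 W m⁻².
S = 4·465.4/0.51 = 3650 W m⁻².

3650 W m⁻²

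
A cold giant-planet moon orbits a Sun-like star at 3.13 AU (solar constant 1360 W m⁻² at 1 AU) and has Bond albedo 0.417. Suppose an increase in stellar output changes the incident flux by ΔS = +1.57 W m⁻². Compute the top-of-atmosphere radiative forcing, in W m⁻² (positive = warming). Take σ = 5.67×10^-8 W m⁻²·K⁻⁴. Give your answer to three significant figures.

Flux at the orbit: S = 1360/(3.13)² = 138.8 W m⁻².
ΔF = Δ[S(1−α)]/4 = (1−0.417)·+1.57/4 = 0.2288 W m⁻².

0.229 W m⁻²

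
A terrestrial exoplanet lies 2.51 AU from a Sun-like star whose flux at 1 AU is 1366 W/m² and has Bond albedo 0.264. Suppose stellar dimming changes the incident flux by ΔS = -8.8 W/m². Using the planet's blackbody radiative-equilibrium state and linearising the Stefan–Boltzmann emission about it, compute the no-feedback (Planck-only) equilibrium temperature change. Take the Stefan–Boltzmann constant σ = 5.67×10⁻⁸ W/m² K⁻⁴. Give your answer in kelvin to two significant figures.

Flux at the orbit: S = 1366/(2.51)² = 216.8 W/m².
The baseline emission temperature is T_e = 162.9 K.
Only a fraction (1−α) is absorbed and it's spread over 4πR², so ΔF = (1−α)ΔS/4 = -1.619 W/m².
The Planck feedback parameter is 4σT_e³ = 0.9798 W/m²/K.
ΔT₀ = ΔF/λ_P = -1.619/0.9798 = -1.65 K.

-1.7 K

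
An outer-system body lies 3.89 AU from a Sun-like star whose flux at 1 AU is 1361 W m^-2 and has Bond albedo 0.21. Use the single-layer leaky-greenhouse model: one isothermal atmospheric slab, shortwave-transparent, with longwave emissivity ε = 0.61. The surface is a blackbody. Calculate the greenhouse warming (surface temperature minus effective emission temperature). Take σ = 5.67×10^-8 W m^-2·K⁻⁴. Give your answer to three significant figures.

12.7 K

Irradiance scales as 1/d², so S = 1361 W m^-2 × (1/3.89)² = 89.94 W m^-2.
The planet radiates to space at T_e = [S(1−α)/(4σ)]^(1/4) = 133.0 K.
For a single slab of emissivity ε, T_s⁴ = 2T_e⁴/(2−ε); thus T_s = 133.0·(1.439)^(1/4) = 145.7 K.
Greenhouse warming: T_s − T_e = 12.67 K.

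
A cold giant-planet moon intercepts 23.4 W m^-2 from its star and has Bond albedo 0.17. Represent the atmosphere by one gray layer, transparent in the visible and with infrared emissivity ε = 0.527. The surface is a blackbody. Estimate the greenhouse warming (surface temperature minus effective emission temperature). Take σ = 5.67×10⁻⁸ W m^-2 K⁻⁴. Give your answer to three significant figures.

7.64 K

The planet radiates to space at T_e = [S(1−α)/(4σ)]^(1/4) = 96.20 K.
For a single slab of emissivity ε, T_s⁴ = 2T_e⁴/(2−ε); thus T_s = 96.20·(1.358)^(1/4) = 103.8 K.
The atmosphere warms the surface by 7.644 K.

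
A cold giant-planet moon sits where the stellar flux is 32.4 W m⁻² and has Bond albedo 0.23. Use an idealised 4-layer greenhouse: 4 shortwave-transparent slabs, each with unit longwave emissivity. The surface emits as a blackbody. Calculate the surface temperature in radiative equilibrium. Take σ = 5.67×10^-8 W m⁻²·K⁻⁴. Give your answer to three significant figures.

153 K

The effective emission temperature is T_e = [S(1−α)/(4σ)]^¼ = 102.4 K.
With N = 4 opaque layers, T_s = (N+1)^(1/4)·T_e = 5^(1/4)·102.4 = 153.1 K.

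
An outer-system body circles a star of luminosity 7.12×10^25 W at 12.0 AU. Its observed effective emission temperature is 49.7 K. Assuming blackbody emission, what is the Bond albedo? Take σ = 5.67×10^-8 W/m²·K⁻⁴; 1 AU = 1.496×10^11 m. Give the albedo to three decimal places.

Orbital distance: d = 12.0 AU = 1.795×10^12 m.
S = L/(4πd²) = 1.758 W/m².
Rearranging the radiative balance, α = 1 − 4σT⁴/S.
4σT⁴ = 4·5.67×10⁻⁸·(49.7)⁴ = 1.384 W/m².
Hence α = 1 − 1.384/1.758 = 0.2129.

0.213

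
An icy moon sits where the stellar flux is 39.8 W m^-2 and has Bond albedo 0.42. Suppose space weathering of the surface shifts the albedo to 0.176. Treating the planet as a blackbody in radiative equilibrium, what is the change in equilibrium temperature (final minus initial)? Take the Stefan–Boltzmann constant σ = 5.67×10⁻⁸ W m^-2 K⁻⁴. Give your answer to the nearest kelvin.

9 kelvin

With α = 0.42, T₁ = 100.4 K.
With α = 0.176, T₂ = 109.7 K.
Change: 109.7 − 100.4 = 9.216 K.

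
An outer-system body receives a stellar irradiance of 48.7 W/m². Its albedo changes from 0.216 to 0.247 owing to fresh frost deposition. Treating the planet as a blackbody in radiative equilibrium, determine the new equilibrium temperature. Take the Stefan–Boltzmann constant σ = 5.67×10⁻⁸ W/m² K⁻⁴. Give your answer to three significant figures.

With the new albedo, S(1−α₂)/4 = 9.168 W/m², so T₂ = 112.8 K.

113 K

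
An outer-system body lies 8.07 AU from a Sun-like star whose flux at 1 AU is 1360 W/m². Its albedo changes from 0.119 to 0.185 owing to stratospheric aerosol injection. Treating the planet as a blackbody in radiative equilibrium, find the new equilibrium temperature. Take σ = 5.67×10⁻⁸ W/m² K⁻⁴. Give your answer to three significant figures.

Flux at the orbit: S = 1360/(8.07)² = 20.88 W/m².
New equilibrium: T₂ = [(1−0.185)·20.88/(4σ)]^(1/4) = 93.07 K.

93.1 kelvin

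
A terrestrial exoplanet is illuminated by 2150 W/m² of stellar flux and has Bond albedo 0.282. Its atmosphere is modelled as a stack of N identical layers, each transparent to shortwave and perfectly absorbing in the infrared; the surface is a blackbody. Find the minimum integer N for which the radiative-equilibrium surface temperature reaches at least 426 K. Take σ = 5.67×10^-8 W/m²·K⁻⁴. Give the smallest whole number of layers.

OLR = S(1−α)/4 = 385.9 W/m²; the top layer radiates at T_e = 287.2 K.
T_s = (N+1)^(1/4)·T_e ≥ 426 K requires N+1 ≥ (T_s/T_e)⁴ = (426/287.2)⁴ = 4.839.
The minimum whole number is N = 4.

4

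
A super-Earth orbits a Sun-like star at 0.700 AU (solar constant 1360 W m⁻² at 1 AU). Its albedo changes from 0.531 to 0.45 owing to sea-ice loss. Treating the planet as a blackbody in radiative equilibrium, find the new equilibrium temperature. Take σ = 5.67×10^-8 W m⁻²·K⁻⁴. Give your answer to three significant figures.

Irradiance scales as 1/d², so S = 1360 W m⁻² × (1/0.700)² = 2776 W m⁻².
New equilibrium: T₂ = [(1−0.45)·2776/(4σ)]^(1/4) = 286.4 K.

286 K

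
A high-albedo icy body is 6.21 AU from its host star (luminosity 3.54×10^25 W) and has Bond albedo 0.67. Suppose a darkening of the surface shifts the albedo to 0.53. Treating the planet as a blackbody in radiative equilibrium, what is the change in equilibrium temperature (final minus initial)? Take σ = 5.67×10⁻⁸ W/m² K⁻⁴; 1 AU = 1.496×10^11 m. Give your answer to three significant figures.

d = 6.21 × 1.496×10^11 m = 9.290×10^11 m.
Flux at the orbit: S = L/(4πd²) = 3.54×10^25/(4π·(9.29×10^11)²) = 3.264 W/m².
Before: T₁ = [3.264·0.33/(4σ)]^(1/4) = 46.68 K.
With α = 0.53, T₂ = 51.00 K.
Change: 51.00 − 46.68 = 4.315 K.

4.32 kelvin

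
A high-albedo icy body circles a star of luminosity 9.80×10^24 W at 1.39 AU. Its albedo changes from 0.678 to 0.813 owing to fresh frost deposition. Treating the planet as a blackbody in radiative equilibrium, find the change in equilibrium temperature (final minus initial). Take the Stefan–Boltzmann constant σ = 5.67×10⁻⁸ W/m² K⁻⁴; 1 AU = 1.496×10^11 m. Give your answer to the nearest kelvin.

-9 kelvin

Orbital distance: d = 1.39 AU = 2.079×10^11 m.
S = L/(4πd²) = 18.04 W/m².
With α = 0.678, T₁ = 71.14 K.
After:  T₂ = [18.04·0.187/(4σ)]^(1/4) = 62.10 K.
Change: 62.10 − 71.14 = -9.037 K.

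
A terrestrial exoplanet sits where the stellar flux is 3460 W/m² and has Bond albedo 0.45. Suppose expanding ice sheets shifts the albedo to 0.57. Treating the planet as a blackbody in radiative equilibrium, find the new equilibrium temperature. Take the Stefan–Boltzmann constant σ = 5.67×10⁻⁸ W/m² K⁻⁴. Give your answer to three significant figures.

285 kelvin

T₂ = [S(1−α₂)/(4σ)]^(1/4) = [3460·0.43/(4σ)]^(1/4) = 284.6 K.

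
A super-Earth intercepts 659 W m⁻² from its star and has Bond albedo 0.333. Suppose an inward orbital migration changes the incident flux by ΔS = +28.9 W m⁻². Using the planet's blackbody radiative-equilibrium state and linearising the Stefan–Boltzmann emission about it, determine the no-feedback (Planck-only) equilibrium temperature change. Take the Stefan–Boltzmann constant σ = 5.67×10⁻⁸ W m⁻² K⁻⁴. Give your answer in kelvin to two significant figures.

Reference equilibrium: T_e = [S(1−α)/(4σ)]^(1/4) = 209.8 K.
ΔF = Δ[S(1−α)]/4 = (1−0.333)·+28.9/4 = 4.819 W m⁻².
Linearising σT⁴ gives d(σT⁴)/dT = 4σT_e³ = 2.095 W m⁻² per K.
ΔT₀ = ΔF/λ_P = 4.819/2.095 = 2.30 K.

2.3 K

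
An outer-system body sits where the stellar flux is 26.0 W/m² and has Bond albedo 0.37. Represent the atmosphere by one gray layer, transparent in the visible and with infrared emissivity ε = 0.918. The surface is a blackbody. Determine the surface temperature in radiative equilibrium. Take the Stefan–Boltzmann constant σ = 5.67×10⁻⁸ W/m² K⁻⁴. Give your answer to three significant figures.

At the top of the atmosphere, σT_e⁴ = S(1−α)/4 = 4.095 W/m², giving T_e = 92.19 K.
For a single slab of emissivity ε, T_s⁴ = 2T_e⁴/(2−ε); thus T_s = 92.19·(1.848)^(1/4) = 107.5 K.

107 kelvin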